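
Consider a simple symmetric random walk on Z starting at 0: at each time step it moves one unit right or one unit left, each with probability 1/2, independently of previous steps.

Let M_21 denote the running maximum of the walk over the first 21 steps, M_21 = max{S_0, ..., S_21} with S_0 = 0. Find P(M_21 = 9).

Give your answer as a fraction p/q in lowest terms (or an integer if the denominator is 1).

Answer: 6783/262144

Derivation:
Let M_21 = max(S_0,...,S_21). Use the reflection principle: for j ≥ 1, #{paths with M_21 ≥ j} = #{S_21 ≥ j} + #{S_21 ≥ j+1}.
By reflection, #{M_21 ≥ 9} = #{S_21 ≥ 9} + #{S_21 ≥ 10} = 82160 + 27896 = 110056.
#{M_21 ≥ 10} = #{S_21 ≥ 10} + #{S_21 ≥ 11} = 27896 + 27896 = 55792.
#{M_21 = 9} = 110056 - 55792 = 54264.
P(M_21 = 9) = 54264/2097152 = 6783/262144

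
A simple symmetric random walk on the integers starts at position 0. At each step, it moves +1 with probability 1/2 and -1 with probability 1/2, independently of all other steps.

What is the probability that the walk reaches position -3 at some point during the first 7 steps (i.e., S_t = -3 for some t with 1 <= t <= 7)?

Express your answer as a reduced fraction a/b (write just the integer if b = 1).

Count via complement. Let g(t,s) = #length-t paths at position s with S_1..S_t all ≠ -3.
g(t,s) = g(t-1,s-1) + g(t-1,s+1) for s ≠ -3; g(t,-3) = 0.
t=0: g(0,0)=1
t=1: g(1,-1)=1 g(1,1)=1
t=2: g(2,-2)=1 g(2,0)=2 g(2,2)=1
t=3: g(3,-1)=3 g(3,1)=3 g(3,3)=1
t=4: g(4,-2)=3 g(4,0)=6 g(4,2)=4 g(4,4)=1
t=5: g(5,-1)=9 g(5,1)=10 g(5,3)=5 g(5,5)=1
t=6: g(6,-2)=9 g(6,0)=19 g(6,2)=15 g(6,4)=6 g(6,6)=1
t=7: g(7,-1)=28 g(7,1)=34 g(7,3)=21 g(7,5)=7 g(7,7)=1
Paths never hitting -3: Σ_s g(7,s) = 91
Paths hitting -3: 2^7 - 91 = 37
P = 37/128 = 37/128

Answer: 37/128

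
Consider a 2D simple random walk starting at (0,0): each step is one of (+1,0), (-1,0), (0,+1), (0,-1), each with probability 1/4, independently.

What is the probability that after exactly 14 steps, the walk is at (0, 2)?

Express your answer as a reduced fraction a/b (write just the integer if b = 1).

Answer: 9018009/268435456

Derivation:
Let h be the number of horizontal steps (so 14-h are vertical). To end at (0,2) need (h+0)/2 right-steps and ((14-h)+2)/2 up-steps.
Sum over h with 0 ≤ h ≤ 12, h ≡ 0 (mod 2), 14-h ≡ 0 (mod 2):
h=0: C(14,0)·C(0,0)·C(14,8) = 1·1·3003 = 3003
h=2: C(14,2)·C(2,1)·C(12,7) = 91·2·792 = 144144
h=4: C(14,4)·C(4,2)·C(10,6) = 1001·6·210 = 1261260
h=6: C(14,6)·C(6,3)·C(8,5) = 3003·20·56 = 3363360
h=8: C(14,8)·C(8,4)·C(6,4) = 3003·70·15 = 3153150
h=10: C(14,10)·C(10,5)·C(4,3) = 1001·252·4 = 1009008
h=12: C(14,12)·C(12,6)·C(2,2) = 91·924·1 = 84084
Total favorable: 9018009
Total paths: 4^14 = 268435456
P = 9018009/268435456 = 9018009/268435456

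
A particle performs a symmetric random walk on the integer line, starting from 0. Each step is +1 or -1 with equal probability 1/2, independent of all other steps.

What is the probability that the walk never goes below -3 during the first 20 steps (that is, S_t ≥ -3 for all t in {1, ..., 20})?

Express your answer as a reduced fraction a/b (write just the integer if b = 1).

Let f(t,s) = #length-t paths at position s with S_1..S_t all ≥ -3.
f(t,s) = f(t-1,s-1) + f(t-1,s+1) for s ≥ -3; f(t,s) = 0 for s < -3.
t=0: f(0,0)=1
t=1: f(1,-1)=1 f(1,1)=1
t=2: f(2,-2)=1 f(2,0)=2 f(2,2)=1
t=3: f(3,-3)=1 f(3,-1)=3 f(3,1)=3 f(3,3)=1
t=4: f(4,-2)=4 f(4,0)=6 f(4,2)=4 f(4,4)=1
t=5: f(5,-3)=4 f(5,-1)=10 f(5,1)=10 f(5,3)=5 f(5,5)=1
t=6: f(6,-2)=14 f(6,0)=20 f(6,2)=15 f(6,4)=6 f(6,6)=1
t=7: f(7,-3)=14 f(7,-1)=34 f(7,1)=35 f(7,3)=21 f(7,5)=7 f(7,7)=1
t=8: f(8,-2)=48 f(8,0)=69 f(8,2)=56 f(8,4)=28 f(8,6)=8 f(8,8)=1
t=9: f(9,-3)=48 f(9,-1)=117 f(9,1)=125 f(9,3)=84 f(9,5)=36 f(9,7)=9 f(9,9)=1
t=10: f(10,-2)=165 f(10,0)=242 f(10,2)=209 f(10,4)=120 f(10,6)=45 f(10,8)=10 f(10,10)=1
t=11: f(11,-3)=165 f(11,-1)=407 f(11,1)=451 f(11,3)=329 f(11,5)=165 f(11,7)=55 f(11,9)=11 f(11,11)=1
t=12: f(12,-2)=572 f(12,0)=858 f(12,2)=780 f(12,4)=494 f(12,6)=220 f(12,8)=66 f(12,10)=12 f(12,12)=1
t=13: f(13,-3)=572 f(13,-1)=1430 f(13,1)=1638 f(13,3)=1274 f(13,5)=714 f(13,7)=286 f(13,9)=78 f(13,11)=13 f(13,13)=1
t=14: f(14,-2)=2002 f(14,0)=3068 f(14,2)=2912 f(14,4)=1988 f(14,6)=1000 f(14,8)=364 f(14,10)=91 f(14,12)=14 f(14,14)=1
t=15: f(15,-3)=2002 f(15,-1)=5070 f(15,1)=5980 f(15,3)=4900 f(15,5)=2988 f(15,7)=1364 f(15,9)=455 f(15,11)=105 f(15,13)=15 f(15,15)=1
t=16: f(16,-2)=7072 f(16,0)=11050 f(16,2)=10880 f(16,4)=7888 f(16,6)=4352 f(16,8)=1819 f(16,10)=560 f(16,12)=120 f(16,14)=16 f(16,16)=1
t=17: f(17,-3)=7072 f(17,-1)=18122 f(17,1)=21930 f(17,3)=18768 f(17,5)=12240 f(17,7)=6171 f(17,9)=2379 f(17,11)=680 f(17,13)=136 f(17,15)=17 f(17,17)=1
t=18: f(18,-2)=25194 f(18,0)=40052 f(18,2)=40698 f(18,4)=31008 f(18,6)=18411 f(18,8)=8550 f(18,10)=3059 f(18,12)=816 f(18,14)=153 f(18,16)=18 f(18,18)=1
t=19: f(19,-3)=25194 f(19,-1)=65246 f(19,1)=80750 f(19,3)=71706 f(19,5)=49419 f(19,7)=26961 f(19,9)=11609 f(19,11)=3875 f(19,13)=969 f(19,15)=171 f(19,17)=19 f(19,19)=1
t=20: f(20,-2)=90440 f(20,0)=145996 f(20,2)=152456 f(20,4)=121125 f(20,6)=76380 f(20,8)=38570 f(20,10)=15484 f(20,12)=4844 f(20,14)=1140 f(20,16)=190 f(20,18)=20 f(20,20)=1
Σ_s f(20,s) = 646646
P = 646646/1048576 = 323323/524288

Answer: 323323/524288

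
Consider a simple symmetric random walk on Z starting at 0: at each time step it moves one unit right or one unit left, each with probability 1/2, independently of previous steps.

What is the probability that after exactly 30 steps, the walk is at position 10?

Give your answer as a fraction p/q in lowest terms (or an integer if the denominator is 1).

To reach position 10 after 30 steps: need 20 steps of +1 and 10 of -1.
Favorable paths: C(30,20) = 30045015
Total paths: 2^30 = 1073741824
P = 30045015/1073741824 = 30045015/1073741824

Answer: 30045015/1073741824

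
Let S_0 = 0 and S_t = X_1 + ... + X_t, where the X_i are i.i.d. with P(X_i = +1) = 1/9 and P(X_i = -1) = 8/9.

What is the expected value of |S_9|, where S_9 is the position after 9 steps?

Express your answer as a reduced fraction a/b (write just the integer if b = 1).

S_9 takes values m ≡ 1 (mod 2) with |m| ≤ 9; P(S_9=m) = C(9,(9+m)/2) · (1/9)^((9+m)/2) · (8/9)^((9-m)/2).
Distribution: P(S=-9)=134217728/387420489, P(S=-7)=16777216/43046721, P(S=-5)=8388608/43046721, P(S=-3)=7340032/129140163, P(S=-1)=458752/43046721, P(S=1)=57344/43046721, P(S=3)=14336/129140163, P(S=5)=256/43046721, P(S=7)=8/43046721, P(S=9)=1/387420489
E[|S_9|] = Σ_m |m|·P(S_9=m) = 33497009/4782969

Answer: 33497009/4782969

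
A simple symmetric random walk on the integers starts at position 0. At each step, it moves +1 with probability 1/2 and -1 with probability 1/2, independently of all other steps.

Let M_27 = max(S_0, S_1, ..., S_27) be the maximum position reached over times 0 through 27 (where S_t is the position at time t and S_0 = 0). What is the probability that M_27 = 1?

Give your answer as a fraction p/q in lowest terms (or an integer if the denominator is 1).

Answer: 5014575/33554432

Derivation:
Let M_27 = max(S_0,...,S_27). Use the reflection principle: for j ≥ 1, #{paths with M_27 ≥ j} = #{S_27 ≥ j} + #{S_27 ≥ j+1}.
By reflection, #{M_27 ≥ 1} = #{S_27 ≥ 1} + #{S_27 ≥ 2} = 67108864 + 47050564 = 114159428.
#{M_27 ≥ 2} = #{S_27 ≥ 2} + #{S_27 ≥ 3} = 47050564 + 47050564 = 94101128.
#{M_27 = 1} = 114159428 - 94101128 = 20058300.
P(M_27 = 1) = 20058300/134217728 = 5014575/33554432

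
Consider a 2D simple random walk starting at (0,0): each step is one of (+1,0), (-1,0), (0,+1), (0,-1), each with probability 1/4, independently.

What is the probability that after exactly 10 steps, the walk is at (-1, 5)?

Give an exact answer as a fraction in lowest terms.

Let h be the number of horizontal steps (so 10-h are vertical). To end at (-1,5) need (h-1)/2 right-steps and ((10-h)+5)/2 up-steps.
Sum over h with 1 ≤ h ≤ 5, h ≡ 1 (mod 2), 10-h ≡ 1 (mod 2):
h=1: C(10,1)·C(1,0)·C(9,7) = 10·1·36 = 360
h=3: C(10,3)·C(3,1)·C(7,6) = 120·3·7 = 2520
h=5: C(10,5)·C(5,2)·C(5,5) = 252·10·1 = 2520
Total favorable: 5400
Total paths: 4^10 = 1048576
P = 5400/1048576 = 675/131072

Answer: 675/131072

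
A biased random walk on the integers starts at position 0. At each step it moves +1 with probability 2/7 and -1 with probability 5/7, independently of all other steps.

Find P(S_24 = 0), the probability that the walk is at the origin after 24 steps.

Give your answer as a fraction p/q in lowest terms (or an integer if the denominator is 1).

To be at 0 after 24 steps: need exactly 12 steps of +1 and 12 of -1.
Number of such sequences: C(24,12) = 2704156
Each has probability (2/7)^12 · (5/7)^12 = 1000000000000/191581231380566414401
P = 2704156 · 1000000000000/191581231380566414401 = 386308000000000000/27368747340080916343

Answer: 386308000000000000/27368747340080916343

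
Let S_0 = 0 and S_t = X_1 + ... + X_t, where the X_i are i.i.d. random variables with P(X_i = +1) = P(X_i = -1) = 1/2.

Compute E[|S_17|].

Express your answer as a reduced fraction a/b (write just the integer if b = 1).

Answer: 109395/32768

Derivation:
S_17 takes values m ≡ 1 (mod 2) with |m| ≤ 17; P(S_17=m) = C(17,(17+m)/2)/2^17.
Total paths: 2^17 = 131072
Distribution: P(S=-17)=1/131072, P(S=-15)=17/131072, P(S=-13)=136/131072, P(S=-11)=680/131072, P(S=-9)=2380/131072, P(S=-7)=6188/131072, P(S=-5)=12376/131072, P(S=-3)=19448/131072, P(S=-1)=24310/131072, P(S=1)=24310/131072, P(S=3)=19448/131072, P(S=5)=12376/131072, P(S=7)=6188/131072, P(S=9)=2380/131072, P(S=11)=680/131072, P(S=13)=136/131072, P(S=15)=17/131072, P(S=17)=1/131072
E[|S_17|] = Σ_m |m|·P(S_17=m) = 437580/131072 = 109395/32768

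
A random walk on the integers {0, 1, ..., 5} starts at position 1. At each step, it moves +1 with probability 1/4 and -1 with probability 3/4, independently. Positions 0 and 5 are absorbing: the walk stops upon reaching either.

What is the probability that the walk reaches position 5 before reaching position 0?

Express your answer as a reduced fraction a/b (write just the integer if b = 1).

Answer: 1/121

Derivation:
Biased walk: p = 1/4, q = 3/4, r = q/p = 3
Gambler's ruin: P(hit 5 before 0 | start at 1) = (1 - r^a)/(1 - r^N)
r^1 = 3; r^5 = 243
P = (1 - 3) / (1 - 243) = -2 / -242 = 1/121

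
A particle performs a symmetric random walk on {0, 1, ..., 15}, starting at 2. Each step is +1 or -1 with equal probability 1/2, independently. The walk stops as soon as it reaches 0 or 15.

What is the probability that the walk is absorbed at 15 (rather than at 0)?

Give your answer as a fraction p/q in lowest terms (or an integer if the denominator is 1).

Answer: 2/15

Derivation:
Symmetric walk (p = 1/2): the harmonic-function argument gives P(hit 15 before 0 | start at 2) = a/N.
P = 2/15 = 2/15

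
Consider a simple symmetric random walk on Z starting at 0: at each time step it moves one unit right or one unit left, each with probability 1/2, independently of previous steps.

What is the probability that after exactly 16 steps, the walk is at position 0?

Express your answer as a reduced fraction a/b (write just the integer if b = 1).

Answer: 6435/32768

Derivation:
To return to 0 after 16 steps: need exactly 8 steps of +1 and 8 of -1.
Favorable paths: C(16,8) = 12870
Total paths: 2^16 = 65536
P = 12870/65536 = 6435/32768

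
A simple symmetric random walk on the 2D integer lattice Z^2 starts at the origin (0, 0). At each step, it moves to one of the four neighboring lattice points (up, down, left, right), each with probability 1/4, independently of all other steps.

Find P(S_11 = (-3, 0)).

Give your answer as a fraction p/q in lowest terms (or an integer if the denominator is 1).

Answer: 27225/1048576

Derivation:
Let h be the number of horizontal steps (so 11-h are vertical). To end at (-3,0) need (h-3)/2 right-steps and ((11-h)+0)/2 up-steps.
Sum over h with 3 ≤ h ≤ 11, h ≡ 1 (mod 2), 11-h ≡ 0 (mod 2):
h=3: C(11,3)·C(3,0)·C(8,4) = 165·1·70 = 11550
h=5: C(11,5)·C(5,1)·C(6,3) = 462·5·20 = 46200
h=7: C(11,7)·C(7,2)·C(4,2) = 330·21·6 = 41580
h=9: C(11,9)·C(9,3)·C(2,1) = 55·84·2 = 9240
h=11: C(11,11)·C(11,4)·C(0,0) = 1·330·1 = 330
Total favorable: 108900
Total paths: 4^11 = 4194304
P = 108900/4194304 = 27225/1048576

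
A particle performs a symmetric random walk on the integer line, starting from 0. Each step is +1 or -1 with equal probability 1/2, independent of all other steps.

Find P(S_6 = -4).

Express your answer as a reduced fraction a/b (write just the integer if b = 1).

Answer: 3/32

Derivation:
To reach position -4 after 6 steps: need 1 step of +1 and 5 of -1.
Favorable paths: C(6,1) = 6
Total paths: 2^6 = 64
P = 6/64 = 3/32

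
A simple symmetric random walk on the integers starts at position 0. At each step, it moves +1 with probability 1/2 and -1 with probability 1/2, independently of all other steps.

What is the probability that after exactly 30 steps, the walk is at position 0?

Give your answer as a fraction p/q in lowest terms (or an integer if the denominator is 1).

To return to 0 after 30 steps: need exactly 15 steps of +1 and 15 of -1.
Favorable paths: C(30,15) = 155117520
Total paths: 2^30 = 1073741824
P = 155117520/1073741824 = 9694845/67108864

Answer: 9694845/67108864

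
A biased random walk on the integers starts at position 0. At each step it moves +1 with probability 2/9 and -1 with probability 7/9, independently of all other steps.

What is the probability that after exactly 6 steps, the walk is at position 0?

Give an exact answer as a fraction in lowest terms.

To be at 0 after 6 steps: need exactly 3 steps of +1 and 3 of -1.
Number of such sequences: C(6,3) = 20
Each has probability (2/9)^3 · (7/9)^3 = 2744/531441
P = 20 · 2744/531441 = 54880/531441

Answer: 54880/531441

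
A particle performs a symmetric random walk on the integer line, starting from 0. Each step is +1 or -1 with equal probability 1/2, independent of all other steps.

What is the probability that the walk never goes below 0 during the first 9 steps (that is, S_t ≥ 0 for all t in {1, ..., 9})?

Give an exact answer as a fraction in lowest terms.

Let f(t,s) = #length-t paths at position s with S_1..S_t all ≥ 0.
f(t,s) = f(t-1,s-1) + f(t-1,s+1) for s ≥ 0; f(t,s) = 0 for s < 0.
t=0: f(0,0)=1
t=1: f(1,1)=1
t=2: f(2,0)=1 f(2,2)=1
t=3: f(3,1)=2 f(3,3)=1
t=4: f(4,0)=2 f(4,2)=3 f(4,4)=1
t=5: f(5,1)=5 f(5,3)=4 f(5,5)=1
t=6: f(6,0)=5 f(6,2)=9 f(6,4)=5 f(6,6)=1
t=7: f(7,1)=14 f(7,3)=14 f(7,5)=6 f(7,7)=1
t=8: f(8,0)=14 f(8,2)=28 f(8,4)=20 f(8,6)=7 f(8,8)=1
t=9: f(9,1)=42 f(9,3)=48 f(9,5)=27 f(9,7)=8 f(9,9)=1
Σ_s f(9,s) = 126
P = 126/512 = 63/256

Answer: 63/256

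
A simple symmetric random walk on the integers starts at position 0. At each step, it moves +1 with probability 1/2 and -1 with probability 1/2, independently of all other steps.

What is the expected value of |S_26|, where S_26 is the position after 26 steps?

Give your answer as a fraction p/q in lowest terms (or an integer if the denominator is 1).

S_26 takes values m ≡ 0 (mod 2) with |m| ≤ 26; P(S_26=m) = C(26,(26+m)/2)/2^26.
Total paths: 2^26 = 67108864
Distribution: P(S=-26)=1/67108864, P(S=-24)=26/67108864, P(S=-22)=325/67108864, P(S=-20)=2600/67108864, P(S=-18)=14950/67108864, P(S=-16)=65780/67108864, P(S=-14)=230230/67108864, P(S=-12)=657800/67108864, P(S=-10)=1562275/67108864, P(S=-8)=3124550/67108864, P(S=-6)=5311735/67108864, P(S=-4)=7726160/67108864, P(S=-2)=9657700/67108864, P(S=0)=10400600/67108864, P(S=2)=9657700/67108864, P(S=4)=7726160/67108864, P(S=6)=5311735/67108864, P(S=8)=3124550/67108864, P(S=10)=1562275/67108864, P(S=12)=657800/67108864, P(S=14)=230230/67108864, P(S=16)=65780/67108864, P(S=18)=14950/67108864, P(S=20)=2600/67108864, P(S=22)=325/67108864, P(S=24)=26/67108864, P(S=26)=1/67108864
E[|S_26|] = Σ_m |m|·P(S_26=m) = 270415600/67108864 = 16900975/4194304

Answer: 16900975/4194304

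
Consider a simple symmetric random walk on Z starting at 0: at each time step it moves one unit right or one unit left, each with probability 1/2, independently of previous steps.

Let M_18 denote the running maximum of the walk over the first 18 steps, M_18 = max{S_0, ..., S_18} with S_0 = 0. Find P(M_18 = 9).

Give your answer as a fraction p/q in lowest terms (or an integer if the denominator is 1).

Let M_18 = max(S_0,...,S_18). Use the reflection principle: for j ≥ 1, #{paths with M_18 ≥ j} = #{S_18 ≥ j} + #{S_18 ≥ j+1}.
By reflection, #{M_18 ≥ 9} = #{S_18 ≥ 9} + #{S_18 ≥ 10} = 4048 + 4048 = 8096.
#{M_18 ≥ 10} = #{S_18 ≥ 10} + #{S_18 ≥ 11} = 4048 + 988 = 5036.
#{M_18 = 9} = 8096 - 5036 = 3060.
P(M_18 = 9) = 3060/262144 = 765/65536

Answer: 765/65536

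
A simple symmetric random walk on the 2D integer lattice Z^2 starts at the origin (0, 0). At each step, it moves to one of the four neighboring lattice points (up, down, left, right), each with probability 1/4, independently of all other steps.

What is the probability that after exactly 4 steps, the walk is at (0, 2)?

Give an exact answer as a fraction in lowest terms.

Answer: 1/16

Derivation:
Let h be the number of horizontal steps (so 4-h are vertical). To end at (0,2) need (h+0)/2 right-steps and ((4-h)+2)/2 up-steps.
Sum over h with 0 ≤ h ≤ 2, h ≡ 0 (mod 2), 4-h ≡ 0 (mod 2):
h=0: C(4,0)·C(0,0)·C(4,3) = 1·1·4 = 4
h=2: C(4,2)·C(2,1)·C(2,2) = 6·2·1 = 12
Total favorable: 16
Total paths: 4^4 = 256
P = 16/256 = 1/16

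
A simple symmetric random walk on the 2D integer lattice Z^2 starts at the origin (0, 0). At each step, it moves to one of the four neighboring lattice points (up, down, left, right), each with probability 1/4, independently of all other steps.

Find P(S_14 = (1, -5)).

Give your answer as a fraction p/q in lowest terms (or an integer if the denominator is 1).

Let h be the number of horizontal steps (so 14-h are vertical). To end at (1,-5) need (h+1)/2 right-steps and ((14-h)-5)/2 up-steps.
Sum over h with 1 ≤ h ≤ 9, h ≡ 1 (mod 2), 14-h ≡ 1 (mod 2):
h=1: C(14,1)·C(1,1)·C(13,4) = 14·1·715 = 10010
h=3: C(14,3)·C(3,2)·C(11,3) = 364·3·165 = 180180
h=5: C(14,5)·C(5,3)·C(9,2) = 2002·10·36 = 720720
h=7: C(14,7)·C(7,4)·C(7,1) = 3432·35·7 = 840840
h=9: C(14,9)·C(9,5)·C(5,0) = 2002·126·1 = 252252
Total favorable: 2004002
Total paths: 4^14 = 268435456
P = 2004002/268435456 = 1002001/134217728

Answer: 1002001/134217728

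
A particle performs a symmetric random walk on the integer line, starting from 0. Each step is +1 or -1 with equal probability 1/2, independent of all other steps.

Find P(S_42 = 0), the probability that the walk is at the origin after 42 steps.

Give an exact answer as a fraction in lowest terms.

To return to 0 after 42 steps: need exactly 21 steps of +1 and 21 of -1.
Favorable paths: C(42,21) = 538257874440
Total paths: 2^42 = 4398046511104
P = 538257874440/4398046511104 = 67282234305/549755813888

Answer: 67282234305/549755813888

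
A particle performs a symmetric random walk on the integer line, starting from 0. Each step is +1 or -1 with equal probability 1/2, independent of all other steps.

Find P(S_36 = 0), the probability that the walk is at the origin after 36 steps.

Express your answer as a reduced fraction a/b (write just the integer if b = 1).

Answer: 2268783825/17179869184

Derivation:
To return to 0 after 36 steps: need exactly 18 steps of +1 and 18 of -1.
Favorable paths: C(36,18) = 9075135300
Total paths: 2^36 = 68719476736
P = 9075135300/68719476736 = 2268783825/17179869184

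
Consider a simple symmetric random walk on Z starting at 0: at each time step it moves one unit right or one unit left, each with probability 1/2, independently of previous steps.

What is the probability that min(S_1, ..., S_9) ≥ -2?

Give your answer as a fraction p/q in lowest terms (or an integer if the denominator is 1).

Answer: 21/32

Derivation:
Let f(t,s) = #length-t paths at position s with S_1..S_t all ≥ -2.
f(t,s) = f(t-1,s-1) + f(t-1,s+1) for s ≥ -2; f(t,s) = 0 for s < -2.
t=0: f(0,0)=1
t=1: f(1,-1)=1 f(1,1)=1
t=2: f(2,-2)=1 f(2,0)=2 f(2,2)=1
t=3: f(3,-1)=3 f(3,1)=3 f(3,3)=1
t=4: f(4,-2)=3 f(4,0)=6 f(4,2)=4 f(4,4)=1
t=5: f(5,-1)=9 f(5,1)=10 f(5,3)=5 f(5,5)=1
t=6: f(6,-2)=9 f(6,0)=19 f(6,2)=15 f(6,4)=6 f(6,6)=1
t=7: f(7,-1)=28 f(7,1)=34 f(7,3)=21 f(7,5)=7 f(7,7)=1
t=8: f(8,-2)=28 f(8,0)=62 f(8,2)=55 f(8,4)=28 f(8,6)=8 f(8,8)=1
t=9: f(9,-1)=90 f(9,1)=117 f(9,3)=83 f(9,5)=36 f(9,7)=9 f(9,9)=1
Σ_s f(9,s) = 336
P = 336/512 = 21/32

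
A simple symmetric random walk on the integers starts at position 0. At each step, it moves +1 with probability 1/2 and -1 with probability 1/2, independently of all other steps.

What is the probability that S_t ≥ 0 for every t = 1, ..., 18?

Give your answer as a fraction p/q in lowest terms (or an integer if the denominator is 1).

Let f(t,s) = #length-t paths at position s with S_1..S_t all ≥ 0.
f(t,s) = f(t-1,s-1) + f(t-1,s+1) for s ≥ 0; f(t,s) = 0 for s < 0.
t=0: f(0,0)=1
t=1: f(1,1)=1
t=2: f(2,0)=1 f(2,2)=1
t=3: f(3,1)=2 f(3,3)=1
t=4: f(4,0)=2 f(4,2)=3 f(4,4)=1
t=5: f(5,1)=5 f(5,3)=4 f(5,5)=1
t=6: f(6,0)=5 f(6,2)=9 f(6,4)=5 f(6,6)=1
t=7: f(7,1)=14 f(7,3)=14 f(7,5)=6 f(7,7)=1
t=8: f(8,0)=14 f(8,2)=28 f(8,4)=20 f(8,6)=7 f(8,8)=1
t=9: f(9,1)=42 f(9,3)=48 f(9,5)=27 f(9,7)=8 f(9,9)=1
t=10: f(10,0)=42 f(10,2)=90 f(10,4)=75 f(10,6)=35 f(10,8)=9 f(10,10)=1
t=11: f(11,1)=132 f(11,3)=165 f(11,5)=110 f(11,7)=44 f(11,9)=10 f(11,11)=1
t=12: f(12,0)=132 f(12,2)=297 f(12,4)=275 f(12,6)=154 f(12,8)=54 f(12,10)=11 f(12,12)=1
t=13: f(13,1)=429 f(13,3)=572 f(13,5)=429 f(13,7)=208 f(13,9)=65 f(13,11)=12 f(13,13)=1
t=14: f(14,0)=429 f(14,2)=1001 f(14,4)=1001 f(14,6)=637 f(14,8)=273 f(14,10)=77 f(14,12)=13 f(14,14)=1
t=15: f(15,1)=1430 f(15,3)=2002 f(15,5)=1638 f(15,7)=910 f(15,9)=350 f(15,11)=90 f(15,13)=14 f(15,15)=1
t=16: f(16,0)=1430 f(16,2)=3432 f(16,4)=3640 f(16,6)=2548 f(16,8)=1260 f(16,10)=440 f(16,12)=104 f(16,14)=15 f(16,16)=1
t=17: f(17,1)=4862 f(17,3)=7072 f(17,5)=6188 f(17,7)=3808 f(17,9)=1700 f(17,11)=544 f(17,13)=119 f(17,15)=16 f(17,17)=1
t=18: f(18,0)=4862 f(18,2)=11934 f(18,4)=13260 f(18,6)=9996 f(18,8)=5508 f(18,10)=2244 f(18,12)=663 f(18,14)=135 f(18,16)=17 f(18,18)=1
Σ_s f(18,s) = 48620
P = 48620/262144 = 12155/65536

Answer: 12155/65536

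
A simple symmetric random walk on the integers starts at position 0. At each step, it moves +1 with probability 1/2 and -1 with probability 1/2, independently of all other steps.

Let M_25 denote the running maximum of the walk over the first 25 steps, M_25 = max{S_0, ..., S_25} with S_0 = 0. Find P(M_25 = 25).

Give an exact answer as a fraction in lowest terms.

Answer: 1/33554432

Derivation:
Let M_25 = max(S_0,...,S_25). Use the reflection principle: for j ≥ 1, #{paths with M_25 ≥ j} = #{S_25 ≥ j} + #{S_25 ≥ j+1}.
By reflection, #{M_25 ≥ 25} = #{S_25 ≥ 25} + #{S_25 ≥ 26} = 1 + 0 = 1.
#{M_25 ≥ 26} = #{S_25 ≥ 26} + #{S_25 ≥ 27} = 0 + 0 = 0.
#{M_25 = 25} = 1 - 0 = 1.
P(M_25 = 25) = 1/33554432 = 1/33554432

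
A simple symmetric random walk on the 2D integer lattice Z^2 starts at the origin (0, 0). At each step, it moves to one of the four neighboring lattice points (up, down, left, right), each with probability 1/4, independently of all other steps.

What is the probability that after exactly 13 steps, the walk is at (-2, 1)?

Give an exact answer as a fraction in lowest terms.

Answer: 552123/16777216

Derivation:
Let h be the number of horizontal steps (so 13-h are vertical). To end at (-2,1) need (h-2)/2 right-steps and ((13-h)+1)/2 up-steps.
Sum over h with 2 ≤ h ≤ 12, h ≡ 0 (mod 2), 13-h ≡ 1 (mod 2):
h=2: C(13,2)·C(2,0)·C(11,6) = 78·1·462 = 36036
h=4: C(13,4)·C(4,1)·C(9,5) = 715·4·126 = 360360
h=6: C(13,6)·C(6,2)·C(7,4) = 1716·15·35 = 900900
h=8: C(13,8)·C(8,3)·C(5,3) = 1287·56·10 = 720720
h=10: C(13,10)·C(10,4)·C(3,2) = 286·210·3 = 180180
h=12: C(13,12)·C(12,5)·C(1,1) = 13·792·1 = 10296
Total favorable: 2208492
Total paths: 4^13 = 67108864
P = 2208492/67108864 = 552123/16777216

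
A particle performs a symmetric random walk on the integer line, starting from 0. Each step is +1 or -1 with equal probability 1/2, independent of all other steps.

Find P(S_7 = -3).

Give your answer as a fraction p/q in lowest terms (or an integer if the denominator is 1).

To reach position -3 after 7 steps: need 2 steps of +1 and 5 of -1.
Favorable paths: C(7,2) = 21
Total paths: 2^7 = 128
P = 21/128 = 21/128

Answer: 21/128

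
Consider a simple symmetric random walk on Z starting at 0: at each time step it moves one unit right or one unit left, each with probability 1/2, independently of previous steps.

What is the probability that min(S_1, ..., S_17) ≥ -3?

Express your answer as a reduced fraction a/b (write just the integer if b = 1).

Answer: 21879/32768

Derivation:
Let f(t,s) = #length-t paths at position s with S_1..S_t all ≥ -3.
f(t,s) = f(t-1,s-1) + f(t-1,s+1) for s ≥ -3; f(t,s) = 0 for s < -3.
t=0: f(0,0)=1
t=1: f(1,-1)=1 f(1,1)=1
t=2: f(2,-2)=1 f(2,0)=2 f(2,2)=1
t=3: f(3,-3)=1 f(3,-1)=3 f(3,1)=3 f(3,3)=1
t=4: f(4,-2)=4 f(4,0)=6 f(4,2)=4 f(4,4)=1
t=5: f(5,-3)=4 f(5,-1)=10 f(5,1)=10 f(5,3)=5 f(5,5)=1
t=6: f(6,-2)=14 f(6,0)=20 f(6,2)=15 f(6,4)=6 f(6,6)=1
t=7: f(7,-3)=14 f(7,-1)=34 f(7,1)=35 f(7,3)=21 f(7,5)=7 f(7,7)=1
t=8: f(8,-2)=48 f(8,0)=69 f(8,2)=56 f(8,4)=28 f(8,6)=8 f(8,8)=1
t=9: f(9,-3)=48 f(9,-1)=117 f(9,1)=125 f(9,3)=84 f(9,5)=36 f(9,7)=9 f(9,9)=1
t=10: f(10,-2)=165 f(10,0)=242 f(10,2)=209 f(10,4)=120 f(10,6)=45 f(10,8)=10 f(10,10)=1
t=11: f(11,-3)=165 f(11,-1)=407 f(11,1)=451 f(11,3)=329 f(11,5)=165 f(11,7)=55 f(11,9)=11 f(11,11)=1
t=12: f(12,-2)=572 f(12,0)=858 f(12,2)=780 f(12,4)=494 f(12,6)=220 f(12,8)=66 f(12,10)=12 f(12,12)=1
t=13: f(13,-3)=572 f(13,-1)=1430 f(13,1)=1638 f(13,3)=1274 f(13,5)=714 f(13,7)=286 f(13,9)=78 f(13,11)=13 f(13,13)=1
t=14: f(14,-2)=2002 f(14,0)=3068 f(14,2)=2912 f(14,4)=1988 f(14,6)=1000 f(14,8)=364 f(14,10)=91 f(14,12)=14 f(14,14)=1
t=15: f(15,-3)=2002 f(15,-1)=5070 f(15,1)=5980 f(15,3)=4900 f(15,5)=2988 f(15,7)=1364 f(15,9)=455 f(15,11)=105 f(15,13)=15 f(15,15)=1
t=16: f(16,-2)=7072 f(16,0)=11050 f(16,2)=10880 f(16,4)=7888 f(16,6)=4352 f(16,8)=1819 f(16,10)=560 f(16,12)=120 f(16,14)=16 f(16,16)=1
t=17: f(17,-3)=7072 f(17,-1)=18122 f(17,1)=21930 f(17,3)=18768 f(17,5)=12240 f(17,7)=6171 f(17,9)=2379 f(17,11)=680 f(17,13)=136 f(17,15)=17 f(17,17)=1
Σ_s f(17,s) = 87516
P = 87516/131072 = 21879/32768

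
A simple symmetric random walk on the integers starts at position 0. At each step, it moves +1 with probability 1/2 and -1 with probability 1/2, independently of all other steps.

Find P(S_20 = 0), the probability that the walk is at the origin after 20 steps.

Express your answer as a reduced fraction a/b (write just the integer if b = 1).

To return to 0 after 20 steps: need exactly 10 steps of +1 and 10 of -1.
Favorable paths: C(20,10) = 184756
Total paths: 2^20 = 1048576
P = 184756/1048576 = 46189/262144

Answer: 46189/262144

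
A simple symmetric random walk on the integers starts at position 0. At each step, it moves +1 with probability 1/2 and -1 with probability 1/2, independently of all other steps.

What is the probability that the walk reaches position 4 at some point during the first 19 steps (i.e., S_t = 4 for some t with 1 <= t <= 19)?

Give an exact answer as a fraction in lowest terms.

Answer: 11773/32768

Derivation:
Count via complement. Let g(t,s) = #length-t paths at position s with S_1..S_t all ≠ 4.
g(t,s) = g(t-1,s-1) + g(t-1,s+1) for s ≠ 4; g(t,4) = 0.
t=0: g(0,0)=1
t=1: g(1,-1)=1 g(1,1)=1
t=2: g(2,-2)=1 g(2,0)=2 g(2,2)=1
t=3: g(3,-3)=1 g(3,-1)=3 g(3,1)=3 g(3,3)=1
t=4: g(4,-4)=1 g(4,-2)=4 g(4,0)=6 g(4,2)=4
t=5: g(5,-5)=1 g(5,-3)=5 g(5,-1)=10 g(5,1)=10 g(5,3)=4
t=6: g(6,-6)=1 g(6,-4)=6 g(6,-2)=15 g(6,0)=20 g(6,2)=14
t=7: g(7,-7)=1 g(7,-5)=7 g(7,-3)=21 g(7,-1)=35 g(7,1)=34 g(7,3)=14
t=8: g(8,-8)=1 g(8,-6)=8 g(8,-4)=28 g(8,-2)=56 g(8,0)=69 g(8,2)=48
t=9: g(9,-9)=1 g(9,-7)=9 g(9,-5)=36 g(9,-3)=84 g(9,-1)=125 g(9,1)=117 g(9,3)=48
t=10: g(10,-10)=1 g(10,-8)=10 g(10,-6)=45 g(10,-4)=120 g(10,-2)=209 g(10,0)=242 g(10,2)=165
t=11: g(11,-11)=1 g(11,-9)=11 g(11,-7)=55 g(11,-5)=165 g(11,-3)=329 g(11,-1)=451 g(11,1)=407 g(11,3)=165
t=12: g(12,-12)=1 g(12,-10)=12 g(12,-8)=66 g(12,-6)=220 g(12,-4)=494 g(12,-2)=780 g(12,0)=858 g(12,2)=572
t=13: g(13,-13)=1 g(13,-11)=13 g(13,-9)=78 g(13,-7)=286 g(13,-5)=714 g(13,-3)=1274 g(13,-1)=1638 g(13,1)=1430 g(13,3)=572
t=14: g(14,-14)=1 g(14,-12)=14 g(14,-10)=91 g(14,-8)=364 g(14,-6)=1000 g(14,-4)=1988 g(14,-2)=2912 g(14,0)=3068 g(14,2)=2002
t=15: g(15,-15)=1 g(15,-13)=15 g(15,-11)=105 g(15,-9)=455 g(15,-7)=1364 g(15,-5)=2988 g(15,-3)=4900 g(15,-1)=5980 g(15,1)=5070 g(15,3)=2002
t=16: g(16,-16)=1 g(16,-14)=16 g(16,-12)=120 g(16,-10)=560 g(16,-8)=1819 g(16,-6)=4352 g(16,-4)=7888 g(16,-2)=10880 g(16,0)=11050 g(16,2)=7072
t=17: g(17,-17)=1 g(17,-15)=17 g(17,-13)=136 g(17,-11)=680 g(17,-9)=2379 g(17,-7)=6171 g(17,-5)=12240 g(17,-3)=18768 g(17,-1)=21930 g(17,1)=18122 g(17,3)=7072
t=18: g(18,-18)=1 g(18,-16)=18 g(18,-14)=153 g(18,-12)=816 g(18,-10)=3059 g(18,-8)=8550 g(18,-6)=18411 g(18,-4)=31008 g(18,-2)=40698 g(18,0)=40052 g(18,2)=25194
t=19: g(19,-19)=1 g(19,-17)=19 g(19,-15)=171 g(19,-13)=969 g(19,-11)=3875 g(19,-9)=11609 g(19,-7)=26961 g(19,-5)=49419 g(19,-3)=71706 g(19,-1)=80750 g(19,1)=65246 g(19,3)=25194
Paths never hitting 4: Σ_s g(19,s) = 335920
Paths hitting 4: 2^19 - 335920 = 188368
P = 188368/524288 = 11773/32768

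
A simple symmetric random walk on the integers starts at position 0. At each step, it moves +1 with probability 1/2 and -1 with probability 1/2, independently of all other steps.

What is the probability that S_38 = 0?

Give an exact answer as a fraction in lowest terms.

Answer: 4418157975/34359738368

Derivation:
To return to 0 after 38 steps: need exactly 19 steps of +1 and 19 of -1.
Favorable paths: C(38,19) = 35345263800
Total paths: 2^38 = 274877906944
P = 35345263800/274877906944 = 4418157975/34359738368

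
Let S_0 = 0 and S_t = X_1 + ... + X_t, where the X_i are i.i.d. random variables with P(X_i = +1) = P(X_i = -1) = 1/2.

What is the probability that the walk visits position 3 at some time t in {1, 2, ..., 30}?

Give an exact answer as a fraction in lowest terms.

Count via complement. Let g(t,s) = #length-t paths at position s with S_1..S_t all ≠ 3.
g(t,s) = g(t-1,s-1) + g(t-1,s+1) for s ≠ 3; g(t,3) = 0.
t=0: g(0,0)=1
t=1: g(1,-1)=1 g(1,1)=1
t=2: g(2,-2)=1 g(2,0)=2 g(2,2)=1
t=3: g(3,-3)=1 g(3,-1)=3 g(3,1)=3
t=4: g(4,-4)=1 g(4,-2)=4 g(4,0)=6 g(4,2)=3
t=5: g(5,-5)=1 g(5,-3)=5 g(5,-1)=10 g(5,1)=9
t=6: g(6,-6)=1 g(6,-4)=6 g(6,-2)=15 g(6,0)=19 g(6,2)=9
t=7: g(7,-7)=1 g(7,-5)=7 g(7,-3)=21 g(7,-1)=34 g(7,1)=28
t=8: g(8,-8)=1 g(8,-6)=8 g(8,-4)=28 g(8,-2)=55 g(8,0)=62 g(8,2)=28
t=9: g(9,-9)=1 g(9,-7)=9 g(9,-5)=36 g(9,-3)=83 g(9,-1)=117 g(9,1)=90
t=10: g(10,-10)=1 g(10,-8)=10 g(10,-6)=45 g(10,-4)=119 g(10,-2)=200 g(10,0)=207 g(10,2)=90
t=11: g(11,-11)=1 g(11,-9)=11 g(11,-7)=55 g(11,-5)=164 g(11,-3)=319 g(11,-1)=407 g(11,1)=297
t=12: g(12,-12)=1 g(12,-10)=12 g(12,-8)=66 g(12,-6)=219 g(12,-4)=483 g(12,-2)=726 g(12,0)=704 g(12,2)=297
t=13: g(13,-13)=1 g(13,-11)=13 g(13,-9)=78 g(13,-7)=285 g(13,-5)=702 g(13,-3)=1209 g(13,-1)=1430 g(13,1)=1001
t=14: g(14,-14)=1 g(14,-12)=14 g(14,-10)=91 g(14,-8)=363 g(14,-6)=987 g(14,-4)=1911 g(14,-2)=2639 g(14,0)=2431 g(14,2)=1001
t=15: g(15,-15)=1 g(15,-13)=15 g(15,-11)=105 g(15,-9)=454 g(15,-7)=1350 g(15,-5)=2898 g(15,-3)=4550 g(15,-1)=5070 g(15,1)=3432
t=16: g(16,-16)=1 g(16,-14)=16 g(16,-12)=120 g(16,-10)=559 g(16,-8)=1804 g(16,-6)=4248 g(16,-4)=7448 g(16,-2)=9620 g(16,0)=8502 g(16,2)=3432
t=17: g(17,-17)=1 g(17,-15)=17 g(17,-13)=136 g(17,-11)=679 g(17,-9)=2363 g(17,-7)=6052 g(17,-5)=11696 g(17,-3)=17068 g(17,-1)=18122 g(17,1)=11934
t=18: g(18,-18)=1 g(18,-16)=18 g(18,-14)=153 g(18,-12)=815 g(18,-10)=3042 g(18,-8)=8415 g(18,-6)=17748 g(18,-4)=28764 g(18,-2)=35190 g(18,0)=30056 g(18,2)=11934
t=19: g(19,-19)=1 g(19,-17)=19 g(19,-15)=171 g(19,-13)=968 g(19,-11)=3857 g(19,-9)=11457 g(19,-7)=26163 g(19,-5)=46512 g(19,-3)=63954 g(19,-1)=65246 g(19,1)=41990
t=20: g(20,-20)=1 g(20,-18)=20 g(20,-16)=190 g(20,-14)=1139 g(20,-12)=4825 g(20,-10)=15314 g(20,-8)=37620 g(20,-6)=72675 g(20,-4)=110466 g(20,-2)=129200 g(20,0)=107236 g(20,2)=41990
t=21: g(21,-21)=1 g(21,-19)=21 g(21,-17)=210 g(21,-15)=1329 g(21,-13)=5964 g(21,-11)=20139 g(21,-9)=52934 g(21,-7)=110295 g(21,-5)=183141 g(21,-3)=239666 g(21,-1)=236436 g(21,1)=149226
t=22: g(22,-22)=1 g(22,-20)=22 g(22,-18)=231 g(22,-16)=1539 g(22,-14)=7293 g(22,-12)=26103 g(22,-10)=73073 g(22,-8)=163229 g(22,-6)=293436 g(22,-4)=422807 g(22,-2)=476102 g(22,0)=385662 g(22,2)=149226
t=23: g(23,-23)=1 g(23,-21)=23 g(23,-19)=253 g(23,-17)=1770 g(23,-15)=8832 g(23,-13)=33396 g(23,-11)=99176 g(23,-9)=236302 g(23,-7)=456665 g(23,-5)=716243 g(23,-3)=898909 g(23,-1)=861764 g(23,1)=534888
t=24: g(24,-24)=1 g(24,-22)=24 g(24,-20)=276 g(24,-18)=2023 g(24,-16)=10602 g(24,-14)=42228 g(24,-12)=132572 g(24,-10)=335478 g(24,-8)=692967 g(24,-6)=1172908 g(24,-4)=1615152 g(24,-2)=1760673 g(24,0)=1396652 g(24,2)=534888
t=25: g(25,-25)=1 g(25,-23)=25 g(25,-21)=300 g(25,-19)=2299 g(25,-17)=12625 g(25,-15)=52830 g(25,-13)=174800 g(25,-11)=468050 g(25,-9)=1028445 g(25,-7)=1865875 g(25,-5)=2788060 g(25,-3)=3375825 g(25,-1)=3157325 g(25,1)=1931540
t=26: g(26,-26)=1 g(26,-24)=26 g(26,-22)=325 g(26,-20)=2599 g(26,-18)=14924 g(26,-16)=65455 g(26,-14)=227630 g(26,-12)=642850 g(26,-10)=1496495 g(26,-8)=2894320 g(26,-6)=4653935 g(26,-4)=6163885 g(26,-2)=6533150 g(26,0)=5088865 g(26,2)=1931540
t=27: g(27,-27)=1 g(27,-25)=27 g(27,-23)=351 g(27,-21)=2924 g(27,-19)=17523 g(27,-17)=80379 g(27,-15)=293085 g(27,-13)=870480 g(27,-11)=2139345 g(27,-9)=4390815 g(27,-7)=7548255 g(27,-5)=10817820 g(27,-3)=12697035 g(27,-1)=11622015 g(27,1)=7020405
t=28: g(28,-28)=1 g(28,-26)=28 g(28,-24)=378 g(28,-22)=3275 g(28,-20)=20447 g(28,-18)=97902 g(28,-16)=373464 g(28,-14)=1163565 g(28,-12)=3009825 g(28,-10)=6530160 g(28,-8)=11939070 g(28,-6)=18366075 g(28,-4)=23514855 g(28,-2)=24319050 g(28,0)=18642420 g(28,2)=7020405
t=29: g(29,-29)=1 g(29,-27)=29 g(29,-25)=406 g(29,-23)=3653 g(29,-21)=23722 g(29,-19)=118349 g(29,-17)=471366 g(29,-15)=1537029 g(29,-13)=4173390 g(29,-11)=9539985 g(29,-9)=18469230 g(29,-7)=30305145 g(29,-5)=41880930 g(29,-3)=47833905 g(29,-1)=42961470 g(29,1)=25662825
t=30: g(30,-30)=1 g(30,-28)=30 g(30,-26)=435 g(30,-24)=4059 g(30,-22)=27375 g(30,-20)=142071 g(30,-18)=589715 g(30,-16)=2008395 g(30,-14)=5710419 g(30,-12)=13713375 g(30,-10)=28009215 g(30,-8)=48774375 g(30,-6)=72186075 g(30,-4)=89714835 g(30,-2)=90795375 g(30,0)=68624295 g(30,2)=25662825
Paths never hitting 3: Σ_s g(30,s) = 445962870
Paths hitting 3: 2^30 - 445962870 = 627778954
P = 627778954/1073741824 = 313889477/536870912

Answer: 313889477/536870912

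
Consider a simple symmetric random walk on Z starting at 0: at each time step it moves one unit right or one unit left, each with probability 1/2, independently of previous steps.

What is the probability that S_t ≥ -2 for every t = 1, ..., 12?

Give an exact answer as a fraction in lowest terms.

Answer: 627/1024

Derivation:
Let f(t,s) = #length-t paths at position s with S_1..S_t all ≥ -2.
f(t,s) = f(t-1,s-1) + f(t-1,s+1) for s ≥ -2; f(t,s) = 0 for s < -2.
t=0: f(0,0)=1
t=1: f(1,-1)=1 f(1,1)=1
t=2: f(2,-2)=1 f(2,0)=2 f(2,2)=1
t=3: f(3,-1)=3 f(3,1)=3 f(3,3)=1
t=4: f(4,-2)=3 f(4,0)=6 f(4,2)=4 f(4,4)=1
t=5: f(5,-1)=9 f(5,1)=10 f(5,3)=5 f(5,5)=1
t=6: f(6,-2)=9 f(6,0)=19 f(6,2)=15 f(6,4)=6 f(6,6)=1
t=7: f(7,-1)=28 f(7,1)=34 f(7,3)=21 f(7,5)=7 f(7,7)=1
t=8: f(8,-2)=28 f(8,0)=62 f(8,2)=55 f(8,4)=28 f(8,6)=8 f(8,8)=1
t=9: f(9,-1)=90 f(9,1)=117 f(9,3)=83 f(9,5)=36 f(9,7)=9 f(9,9)=1
t=10: f(10,-2)=90 f(10,0)=207 f(10,2)=200 f(10,4)=119 f(10,6)=45 f(10,8)=10 f(10,10)=1
t=11: f(11,-1)=297 f(11,1)=407 f(11,3)=319 f(11,5)=164 f(11,7)=55 f(11,9)=11 f(11,11)=1
t=12: f(12,-2)=297 f(12,0)=704 f(12,2)=726 f(12,4)=483 f(12,6)=219 f(12,8)=66 f(12,10)=12 f(12,12)=1
Σ_s f(12,s) = 2508
P = 2508/4096 = 627/1024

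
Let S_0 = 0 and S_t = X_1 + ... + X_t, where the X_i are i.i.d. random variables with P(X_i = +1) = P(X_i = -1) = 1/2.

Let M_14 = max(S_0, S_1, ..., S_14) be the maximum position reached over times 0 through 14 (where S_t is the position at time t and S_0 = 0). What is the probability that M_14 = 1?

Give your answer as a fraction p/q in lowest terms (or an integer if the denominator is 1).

Let M_14 = max(S_0,...,S_14). Use the reflection principle: for j ≥ 1, #{paths with M_14 ≥ j} = #{S_14 ≥ j} + #{S_14 ≥ j+1}.
By reflection, #{M_14 ≥ 1} = #{S_14 ≥ 1} + #{S_14 ≥ 2} = 6476 + 6476 = 12952.
#{M_14 ≥ 2} = #{S_14 ≥ 2} + #{S_14 ≥ 3} = 6476 + 3473 = 9949.
#{M_14 = 1} = 12952 - 9949 = 3003.
P(M_14 = 1) = 3003/16384 = 3003/16384

Answer: 3003/16384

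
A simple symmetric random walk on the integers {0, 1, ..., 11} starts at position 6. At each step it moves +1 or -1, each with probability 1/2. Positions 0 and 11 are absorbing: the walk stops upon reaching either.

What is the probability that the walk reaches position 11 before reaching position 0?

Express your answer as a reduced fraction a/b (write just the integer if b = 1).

Answer: 6/11

Derivation:
Symmetric walk (p = 1/2): the harmonic-function argument gives P(hit 11 before 0 | start at 6) = a/N.
P = 6/11 = 6/11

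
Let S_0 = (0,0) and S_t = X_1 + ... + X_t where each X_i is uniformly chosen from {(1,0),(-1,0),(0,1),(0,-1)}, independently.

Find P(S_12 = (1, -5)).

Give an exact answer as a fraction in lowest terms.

Answer: 27225/4194304

Derivation:
Let h be the number of horizontal steps (so 12-h are vertical). To end at (1,-5) need (h+1)/2 right-steps and ((12-h)-5)/2 up-steps.
Sum over h with 1 ≤ h ≤ 7, h ≡ 1 (mod 2), 12-h ≡ 1 (mod 2):
h=1: C(12,1)·C(1,1)·C(11,3) = 12·1·165 = 1980
h=3: C(12,3)·C(3,2)·C(9,2) = 220·3·36 = 23760
h=5: C(12,5)·C(5,3)·C(7,1) = 792·10·7 = 55440
h=7: C(12,7)·C(7,4)·C(5,0) = 792·35·1 = 27720
Total favorable: 108900
Total paths: 4^12 = 16777216
P = 108900/16777216 = 27225/4194304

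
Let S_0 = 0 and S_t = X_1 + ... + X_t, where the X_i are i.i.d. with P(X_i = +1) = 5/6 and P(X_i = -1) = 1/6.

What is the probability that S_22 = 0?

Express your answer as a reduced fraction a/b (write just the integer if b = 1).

Answer: 1435205078125/5484237660094464

Derivation:
To be at 0 after 22 steps: need exactly 11 steps of +1 and 11 of -1.
Number of such sequences: C(22,11) = 705432
Each has probability (5/6)^11 · (1/6)^11 = 48828125/131621703842267136
P = 705432 · 48828125/131621703842267136 = 1435205078125/5484237660094464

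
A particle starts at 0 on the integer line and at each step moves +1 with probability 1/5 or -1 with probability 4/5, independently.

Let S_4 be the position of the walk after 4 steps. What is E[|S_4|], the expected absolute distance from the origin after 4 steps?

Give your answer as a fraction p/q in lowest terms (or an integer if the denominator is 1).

Answer: 1572/625

Derivation:
S_4 takes values m ≡ 0 (mod 2) with |m| ≤ 4; P(S_4=m) = C(4,(4+m)/2) · (1/5)^((4+m)/2) · (4/5)^((4-m)/2).
Distribution: P(S=-4)=256/625, P(S=-2)=256/625, P(S=0)=96/625, P(S=2)=16/625, P(S=4)=1/625
E[|S_4|] = Σ_m |m|·P(S_4=m) = 1572/625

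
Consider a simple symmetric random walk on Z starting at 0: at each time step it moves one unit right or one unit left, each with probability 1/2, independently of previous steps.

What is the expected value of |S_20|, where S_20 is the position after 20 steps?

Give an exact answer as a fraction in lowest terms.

S_20 takes values m ≡ 0 (mod 2) with |m| ≤ 20; P(S_20=m) = C(20,(20+m)/2)/2^20.
Total paths: 2^20 = 1048576
Distribution: P(S=-20)=1/1048576, P(S=-18)=20/1048576, P(S=-16)=190/1048576, P(S=-14)=1140/1048576, P(S=-12)=4845/1048576, P(S=-10)=15504/1048576, P(S=-8)=38760/1048576, P(S=-6)=77520/1048576, P(S=-4)=125970/1048576, P(S=-2)=167960/1048576, P(S=0)=184756/1048576, P(S=2)=167960/1048576, P(S=4)=125970/1048576, P(S=6)=77520/1048576, P(S=8)=38760/1048576, P(S=10)=15504/1048576, P(S=12)=4845/1048576, P(S=14)=1140/1048576, P(S=16)=190/1048576, P(S=18)=20/1048576, P(S=20)=1/1048576
E[|S_20|] = Σ_m |m|·P(S_20=m) = 3695120/1048576 = 230945/65536

Answer: 230945/65536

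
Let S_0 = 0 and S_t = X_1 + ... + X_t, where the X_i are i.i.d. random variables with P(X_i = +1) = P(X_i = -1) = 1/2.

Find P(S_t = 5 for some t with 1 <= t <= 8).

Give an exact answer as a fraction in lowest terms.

Answer: 9/128

Derivation:
Count via complement. Let g(t,s) = #length-t paths at position s with S_1..S_t all ≠ 5.
g(t,s) = g(t-1,s-1) + g(t-1,s+1) for s ≠ 5; g(t,5) = 0.
t=0: g(0,0)=1
t=1: g(1,-1)=1 g(1,1)=1
t=2: g(2,-2)=1 g(2,0)=2 g(2,2)=1
t=3: g(3,-3)=1 g(3,-1)=3 g(3,1)=3 g(3,3)=1
t=4: g(4,-4)=1 g(4,-2)=4 g(4,0)=6 g(4,2)=4 g(4,4)=1
t=5: g(5,-5)=1 g(5,-3)=5 g(5,-1)=10 g(5,1)=10 g(5,3)=5
t=6: g(6,-6)=1 g(6,-4)=6 g(6,-2)=15 g(6,0)=20 g(6,2)=15 g(6,4)=5
t=7: g(7,-7)=1 g(7,-5)=7 g(7,-3)=21 g(7,-1)=35 g(7,1)=35 g(7,3)=20
t=8: g(8,-8)=1 g(8,-6)=8 g(8,-4)=28 g(8,-2)=56 g(8,0)=70 g(8,2)=55 g(8,4)=20
Paths never hitting 5: Σ_s g(8,s) = 238
Paths hitting 5: 2^8 - 238 = 18
P = 18/256 = 9/128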